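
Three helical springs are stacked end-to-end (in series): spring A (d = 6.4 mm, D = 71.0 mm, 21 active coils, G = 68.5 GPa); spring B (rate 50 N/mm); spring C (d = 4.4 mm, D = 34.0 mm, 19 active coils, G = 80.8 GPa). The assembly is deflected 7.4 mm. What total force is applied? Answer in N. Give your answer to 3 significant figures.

k_A = Gd⁴/(8D³N_a) = (68.5×10³)(6.4⁴)/(8·71.0³·21) = 1.9113 N/mm
k_C = Gd⁴/(8D³N_a) = (80.8×10³)(4.4⁴)/(8·34.0³·19) = 5.0692 N/mm
Series: 1/k_eq = 1/1.9113 + 1/50 + 1/5.0692 = 0.74048; k_eq = 1.3505 N/mm
F = k_eq·δ = 1.3505·7.4 = 9.9936 N

9.99 N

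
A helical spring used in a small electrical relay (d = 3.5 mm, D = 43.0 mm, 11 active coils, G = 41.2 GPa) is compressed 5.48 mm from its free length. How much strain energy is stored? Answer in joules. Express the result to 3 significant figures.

0.0133 J

k = Gd⁴/(8D³N_a) = (41.2×10³)(3.5⁴)/(8·43.0³·11) = 0.88365 N/mm
U = ½kδ² = 0.5 × 0.88365 × 5.48² = 13.268 N·mm = 0.013268 J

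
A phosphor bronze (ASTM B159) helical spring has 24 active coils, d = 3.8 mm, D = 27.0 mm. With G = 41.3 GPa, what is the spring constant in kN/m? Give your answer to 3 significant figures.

2.28 kN/m

k = Gd⁴/(8D³N_a) = (41.3×10³ × 3.8⁴) / (8 × 27.0³ × 24)
  = 8.61161e+06 / 3.77914e+06 = 2.2787 N/mm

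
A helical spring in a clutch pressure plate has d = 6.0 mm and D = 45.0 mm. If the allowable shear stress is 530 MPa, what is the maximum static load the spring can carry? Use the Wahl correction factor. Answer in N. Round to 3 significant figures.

C = D/d = 45.0/6.0 = 7.5000
K_W = (4C−1)/(4C−4) + 0.615/C = 29.000/26.000 + 0.0820 = 1.1974
τ_max = K·8FD/(πd³) → F_max = τ_allow·πd³/(8DK)
F_max = 530·π·6.0³/(8·45.0·1.1974) = 3.5965e+05/431.06 = 834.34 N

834 N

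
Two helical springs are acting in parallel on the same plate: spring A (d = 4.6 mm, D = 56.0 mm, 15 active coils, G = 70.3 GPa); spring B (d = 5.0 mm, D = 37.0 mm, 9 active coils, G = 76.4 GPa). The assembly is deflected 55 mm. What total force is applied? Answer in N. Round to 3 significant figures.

k_A = Gd⁴/(8D³N_a) = (70.3×10³)(4.6⁴)/(8·56.0³·15) = 1.4936 N/mm
k_B = Gd⁴/(8D³N_a) = (76.4×10³)(5.0⁴)/(8·37.0³·9) = 13.093 N/mm
Parallel: k_eq = 1.4936 + 13.093 = 14.587 N/mm
F = k_eq·δ = 14.587·55 = 802.26 N

802 N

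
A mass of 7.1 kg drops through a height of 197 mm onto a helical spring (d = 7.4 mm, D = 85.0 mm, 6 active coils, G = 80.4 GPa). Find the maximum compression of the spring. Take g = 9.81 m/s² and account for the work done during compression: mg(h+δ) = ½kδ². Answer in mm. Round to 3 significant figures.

k = Gd⁴/(8D³N_a) = (80.4×10³)(7.4⁴)/(8·85.0³·6) = 8.1787 N/mm
W = mg = 7.1 × 9.81 = 69.651 N
½kδ² − Wδ − Wh = 0 → δ = (W + √(W² + 2kWh))/k
δ = (69.651 + √(4851.3 + 224444))/8.1787 = (69.651 + 478.85)/8.1787 = 67.064 mm

67.1 mm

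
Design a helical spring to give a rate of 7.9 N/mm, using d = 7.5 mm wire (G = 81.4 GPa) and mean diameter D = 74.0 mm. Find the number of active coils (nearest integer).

10

N_a = Gd⁴/(8D³k) = (81.4×10³ × 7.5⁴)/(8 × 74.0³ × 7.9)
    = 2.57555e+08 / 2.56102e+07 = 10.06 → 10 coils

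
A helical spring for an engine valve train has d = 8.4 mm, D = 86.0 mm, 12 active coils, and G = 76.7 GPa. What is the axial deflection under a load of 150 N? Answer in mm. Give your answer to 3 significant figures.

k = Gd⁴/(8D³N_a) = (76.7×10³)(8.4⁴)/(8·86.0³·12) = 6.2538 N/mm
δ = F/k = 150 / 6.2538 = 23.985 mm

24.0 mm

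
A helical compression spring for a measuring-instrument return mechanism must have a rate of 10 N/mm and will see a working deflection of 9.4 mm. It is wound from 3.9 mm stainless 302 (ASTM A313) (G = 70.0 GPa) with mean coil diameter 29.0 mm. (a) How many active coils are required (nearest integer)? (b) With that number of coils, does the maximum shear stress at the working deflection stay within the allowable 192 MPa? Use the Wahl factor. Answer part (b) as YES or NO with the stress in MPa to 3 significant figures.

N_a = Gd⁴/(8D³k) = (70.0×10³)(3.9⁴)/(8·29.0³·10) = 8.3 → N_a = 8
Actual rate k = Gd⁴/(8D³·8) = 10.375 N/mm
Working load F = kδ = 10.375·9.4 = 97.524 N
C = 29.0/3.9 = 7.4359; K_W = (4C−1)/(4C−4)+0.615/C = 1.1992
τ_max = K_W·8FD/(πd³) = 1.1992·121.41 = 145.6 MPa
τ_max ≤ 192 MPa → acceptable

(a) 8 coils; (b) YES, τ_max = 146 MPa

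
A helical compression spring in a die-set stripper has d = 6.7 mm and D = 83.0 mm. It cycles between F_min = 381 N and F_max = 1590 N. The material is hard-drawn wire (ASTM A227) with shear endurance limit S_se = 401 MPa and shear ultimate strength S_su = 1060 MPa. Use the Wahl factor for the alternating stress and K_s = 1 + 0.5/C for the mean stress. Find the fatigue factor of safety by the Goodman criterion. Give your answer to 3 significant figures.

0.537

C = D/d = 83.0/6.7 = 12.3881; K_W = (4C−1)/(4C−4)+0.615/C = 1.1155; K_s = 1+0.5/C = 1.0404
F_a = (F_max−F_min)/2 = 604.5 N; F_m = (F_max+F_min)/2 = 985.5 N
τ_a = K_W·8F_aD/(πd³) = 1.1155 × 424.81 = 473.87 MPa
τ_m = K_s·8F_mD/(πd³) = 1.0404 × 692.55 = 720.5 MPa
Goodman: 1/n_f = τ_a/S_se + τ_m/S_su = 473.87/401 + 720.5/1060 = 1.18173 + 0.67972 = 1.8614
n_f = 1/1.8614 = 0.5372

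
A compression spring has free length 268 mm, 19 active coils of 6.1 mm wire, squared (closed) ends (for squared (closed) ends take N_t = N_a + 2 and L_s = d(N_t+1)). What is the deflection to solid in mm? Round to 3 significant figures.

134 mm

N_t = 21; L_s = 6.1·22 = 134.2 mm
δ_solid = L₀ − L_s = 268 − 134.2 = 133.8 mm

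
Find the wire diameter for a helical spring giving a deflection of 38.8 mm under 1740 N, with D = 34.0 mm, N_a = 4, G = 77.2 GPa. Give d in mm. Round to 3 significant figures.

5.20 mm

Required rate k = F/δ = 1740/38.8 = 44.845 N/mm
d = (8D³N_a·k / G)^(1/4) = (8·34.0³·4·44.845 / (77.2×10³))^0.25
  = (730.61)^0.25 = 5.1990 mm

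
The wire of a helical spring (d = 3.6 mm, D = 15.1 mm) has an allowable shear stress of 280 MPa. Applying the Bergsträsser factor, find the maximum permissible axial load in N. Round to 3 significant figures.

249 N

C = D/d = 15.1/3.6 = 4.1944
K_B = (4C+2)/(4C−3) = 18.778/13.778 = 1.3629
τ_max = K·8FD/(πd³) → F_max = τ_allow·πd³/(8DK)
F_max = 280·π·3.6³/(8·15.1·1.3629) = 41041/164.64 = 249.28 N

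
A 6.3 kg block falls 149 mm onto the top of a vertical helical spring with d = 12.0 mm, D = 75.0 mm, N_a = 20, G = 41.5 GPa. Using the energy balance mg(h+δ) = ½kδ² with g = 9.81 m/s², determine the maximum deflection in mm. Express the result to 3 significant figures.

k = Gd⁴/(8D³N_a) = (41.5×10³)(12.0⁴)/(8·75.0³·20) = 12.749 N/mm
W = mg = 6.3 × 9.81 = 61.803 N
½kδ² − Wδ − Wh = 0 → δ = (W + √(W² + 2kWh))/k
δ = (61.803 + √(3819.6 + 234798))/12.749 = (61.803 + 488.49)/12.749 = 43.164 mm

43.2 mm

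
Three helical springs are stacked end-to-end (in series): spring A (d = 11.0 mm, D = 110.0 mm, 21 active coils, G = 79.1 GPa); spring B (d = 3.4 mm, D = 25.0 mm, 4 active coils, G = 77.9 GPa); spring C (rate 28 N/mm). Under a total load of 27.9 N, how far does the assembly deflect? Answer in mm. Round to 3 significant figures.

k_A = Gd⁴/(8D³N_a) = (79.1×10³)(11.0⁴)/(8·110.0³·21) = 5.1792 N/mm
k_B = Gd⁴/(8D³N_a) = (77.9×10³)(3.4⁴)/(8·25.0³·4) = 20.82 N/mm
Series: 1/k_eq = 1/5.1792 + 1/20.82 + 1/28 = 0.27683; k_eq = 3.6124 N/mm
δ = F/k_eq = 27.9/3.6124 = 7.7234 mm

7.72 mm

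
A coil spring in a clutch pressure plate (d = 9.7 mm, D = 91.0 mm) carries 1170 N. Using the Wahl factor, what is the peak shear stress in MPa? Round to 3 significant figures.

343 MPa

Spring index C = D/d = 91.0/9.7 = 9.3814
K_W = (4C−1)/(4C−4) + 0.615/C = 36.526/33.526 + 0.0656 = 1.1550
τ₀ = 8FD/(πd³) = 8·1170·91.0/(π·9.7³) = 851760/2867.2 = 297.07 MPa
τ_max = K·τ₀ = 1.1550 × 297.07 = 343.12 MPa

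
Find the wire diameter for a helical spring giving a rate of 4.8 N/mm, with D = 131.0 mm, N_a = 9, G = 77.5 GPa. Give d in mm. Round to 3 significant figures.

d = (8D³N_a·k / G)^(1/4) = (8·131.0³·9·4.8 / (77.5×10³))^0.25
  = (10025)^0.25 = 10.0063 mm

10.0 mm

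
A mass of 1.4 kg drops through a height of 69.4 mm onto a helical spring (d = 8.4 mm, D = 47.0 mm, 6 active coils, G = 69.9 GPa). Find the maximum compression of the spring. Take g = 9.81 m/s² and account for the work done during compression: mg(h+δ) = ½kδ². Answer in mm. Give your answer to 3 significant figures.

5.43 mm

k = Gd⁴/(8D³N_a) = (69.9×10³)(8.4⁴)/(8·47.0³·6) = 69.833 N/mm
W = mg = 1.4 × 9.81 = 13.734 N
½kδ² − Wδ − Wh = 0 → δ = (W + √(W² + 2kWh))/k
δ = (13.734 + √(188.62 + 133121))/69.833 = (13.734 + 365.12)/69.833 = 5.4251 mm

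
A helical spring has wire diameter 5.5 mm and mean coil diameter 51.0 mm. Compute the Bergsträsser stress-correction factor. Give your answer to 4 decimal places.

C = D/d = 51.0/5.5 = 9.2727
K_B = (4C+2)/(4C−3) = 39.091/34.091 = 1.1467

1.1467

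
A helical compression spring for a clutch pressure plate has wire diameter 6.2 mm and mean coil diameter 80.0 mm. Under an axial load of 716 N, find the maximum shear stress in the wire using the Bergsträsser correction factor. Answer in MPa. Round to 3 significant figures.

Spring index C = D/d = 80.0/6.2 = 12.9032
K_B = (4C+2)/(4C−3) = 53.613/48.613 = 1.1029
τ₀ = 8FD/(πd³) = 8·716·80.0/(π·6.2³) = 458240/748.73 = 612.02 MPa
τ_max = K·τ₀ = 1.1029 × 612.02 = 674.97 MPa

675 MPa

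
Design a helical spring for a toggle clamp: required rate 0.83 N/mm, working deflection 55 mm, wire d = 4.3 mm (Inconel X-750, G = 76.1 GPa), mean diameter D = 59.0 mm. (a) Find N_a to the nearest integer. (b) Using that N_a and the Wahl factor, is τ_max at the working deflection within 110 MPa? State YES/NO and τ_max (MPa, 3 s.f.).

(a) 19 coils; (b) YES, τ_max = 95.6 MPa

N_a = Gd⁴/(8D³k) = (76.1×10³)(4.3⁴)/(8·59.0³·0.83) = 19.08 → N_a = 19
Actual rate k = Gd⁴/(8D³·19) = 0.83341 N/mm
Working load F = kδ = 0.83341·55 = 45.838 N
C = 59.0/4.3 = 13.7209; K_W = (4C−1)/(4C−4)+0.615/C = 1.1038
τ_max = K_W·8FD/(πd³) = 1.1038·86.618 = 95.607 MPa
τ_max ≤ 110 MPa → acceptable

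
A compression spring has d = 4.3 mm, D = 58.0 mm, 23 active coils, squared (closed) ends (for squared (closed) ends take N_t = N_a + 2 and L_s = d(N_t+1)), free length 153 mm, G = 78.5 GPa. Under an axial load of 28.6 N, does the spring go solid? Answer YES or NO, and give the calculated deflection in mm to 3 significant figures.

NO, δ = 38.3 mm

k = Gd⁴/(8D³N_a) = (78.5×10³)(4.3⁴)/(8·58.0³·23) = 0.74755 N/mm
N_t = 25; L_s = 4.3·26 = 111.8 mm; δ_solid = L₀ − L_s = 153 − 111.8 = 41.2 mm
δ = F/k = 28.6/0.74755 = 38.258 mm
δ < δ_solid → spring does not go solid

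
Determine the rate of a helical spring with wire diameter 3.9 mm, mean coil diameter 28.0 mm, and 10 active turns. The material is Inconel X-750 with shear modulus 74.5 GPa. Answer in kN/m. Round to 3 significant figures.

9.81 kN/m

k = Gd⁴/(8D³N_a) = (74.5×10³ × 3.9⁴) / (8 × 28.0³ × 10)
  = 1.72351e+07 / 1.75616e+06 = 9.8141 N/mm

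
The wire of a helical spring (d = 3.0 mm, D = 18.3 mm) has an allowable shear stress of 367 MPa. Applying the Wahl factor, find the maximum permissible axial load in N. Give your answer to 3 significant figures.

C = D/d = 18.3/3.0 = 6.1000
K_W = (4C−1)/(4C−4) + 0.615/C = 23.400/20.400 + 0.1008 = 1.2479
τ_max = K·8FD/(πd³) → F_max = τ_allow·πd³/(8DK)
F_max = 367·π·3.0³/(8·18.3·1.2479) = 31130/182.69 = 170.4 N

170 N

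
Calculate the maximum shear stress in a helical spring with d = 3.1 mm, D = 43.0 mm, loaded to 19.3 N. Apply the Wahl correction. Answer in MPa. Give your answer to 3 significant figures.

78.2 MPa

Spring index C = D/d = 43.0/3.1 = 13.8710
K_W = (4C−1)/(4C−4) + 0.615/C = 54.484/51.484 + 0.0443 = 1.1026
τ₀ = 8FD/(πd³) = 8·19.3·43.0/(π·3.1³) = 6639.2/93.591 = 70.938 MPa
τ_max = K·τ₀ = 1.1026 × 70.938 = 78.217 MPa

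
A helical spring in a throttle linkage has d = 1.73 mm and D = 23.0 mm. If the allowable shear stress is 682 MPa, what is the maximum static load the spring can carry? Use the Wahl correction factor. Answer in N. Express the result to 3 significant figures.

54.5 N

C = D/d = 23.0/1.73 = 13.2948
K_W = (4C−1)/(4C−4) + 0.615/C = 52.179/49.179 + 0.0463 = 1.1073
τ_max = K·8FD/(πd³) → F_max = τ_allow·πd³/(8DK)
F_max = 682·π·1.73³/(8·23.0·1.1073) = 11094/203.74 = 54.451 N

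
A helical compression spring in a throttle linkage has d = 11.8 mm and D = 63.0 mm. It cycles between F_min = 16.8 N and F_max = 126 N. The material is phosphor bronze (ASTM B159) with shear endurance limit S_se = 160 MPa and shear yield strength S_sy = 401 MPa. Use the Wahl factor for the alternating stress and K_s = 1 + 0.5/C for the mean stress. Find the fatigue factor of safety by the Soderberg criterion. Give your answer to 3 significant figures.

16.1

C = D/d = 63.0/11.8 = 5.3390; K_W = (4C−1)/(4C−4)+0.615/C = 1.2880; K_s = 1+0.5/C = 1.0937
F_a = (F_max−F_min)/2 = 54.6 N; F_m = (F_max+F_min)/2 = 71.4 N
τ_a = K_W·8F_aD/(πd³) = 1.2880 × 5.3312 = 6.8668 MPa
τ_m = K_s·8F_mD/(πd³) = 1.0937 × 6.9716 = 7.6245 MPa
Soderberg: 1/n_f = τ_a/S_se + τ_m/S_sy = 6.8668/160 + 7.6245/401 = 0.04292 + 0.01901 = 0.061932
n_f = 1/0.061932 = 16.15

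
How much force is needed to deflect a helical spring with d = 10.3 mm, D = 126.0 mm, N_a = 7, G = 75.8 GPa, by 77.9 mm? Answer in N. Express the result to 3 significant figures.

593 N

k = Gd⁴/(8D³N_a) = (75.8×10³)(10.3⁴)/(8·126.0³·7) = 7.6159 N/mm
F = k·δ = 7.6159 × 77.9 = 593.27 N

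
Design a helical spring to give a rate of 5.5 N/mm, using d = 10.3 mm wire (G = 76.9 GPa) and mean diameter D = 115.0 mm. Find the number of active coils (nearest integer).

N_a = Gd⁴/(8D³k) = (76.9×10³ × 10.3⁴)/(8 × 115.0³ × 5.5)
    = 8.65516e+08 / 6.69185e+07 = 12.93 → 13 coils

13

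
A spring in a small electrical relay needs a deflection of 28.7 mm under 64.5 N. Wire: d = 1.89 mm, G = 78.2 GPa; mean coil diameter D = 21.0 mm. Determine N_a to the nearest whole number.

Required rate k = F/δ = 64.5/28.7 = 2.2474 N/mm
N_a = Gd⁴/(8D³k) = (78.2×10³ × 1.89⁴)/(8 × 21.0³ × 2.2474)
    = 997824 / 166504 = 5.993 → 6 coils

6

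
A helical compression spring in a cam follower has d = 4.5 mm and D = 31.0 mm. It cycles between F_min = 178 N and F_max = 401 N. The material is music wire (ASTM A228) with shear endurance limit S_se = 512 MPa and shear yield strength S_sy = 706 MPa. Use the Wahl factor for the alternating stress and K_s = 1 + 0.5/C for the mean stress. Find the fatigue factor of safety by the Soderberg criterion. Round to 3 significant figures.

C = D/d = 31.0/4.5 = 6.8889; K_W = (4C−1)/(4C−4)+0.615/C = 1.2166; K_s = 1+0.5/C = 1.0726
F_a = (F_max−F_min)/2 = 111.5 N; F_m = (F_max+F_min)/2 = 289.5 N
τ_a = K_W·8F_aD/(πd³) = 1.2166 × 96.592 = 117.52 MPa
τ_m = K_s·8F_mD/(πd³) = 1.0726 × 250.79 = 268.99 MPa
Soderberg: 1/n_f = τ_a/S_se + τ_m/S_sy = 117.52/512 + 268.99/706 = 0.22952 + 0.38101 = 0.61054
n_f = 1/0.61054 = 1.638

1.64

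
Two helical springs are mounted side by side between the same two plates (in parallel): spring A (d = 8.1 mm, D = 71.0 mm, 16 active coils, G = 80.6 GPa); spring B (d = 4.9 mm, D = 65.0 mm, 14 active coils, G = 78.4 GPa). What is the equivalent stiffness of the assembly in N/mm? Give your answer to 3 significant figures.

9.04 N/mm

k_A = Gd⁴/(8D³N_a) = (80.6×10³)(8.1⁴)/(8·71.0³·16) = 7.5734 N/mm
k_B = Gd⁴/(8D³N_a) = (78.4×10³)(4.9⁴)/(8·65.0³·14) = 1.4694 N/mm
Parallel: k_eq = 7.5734 + 1.4694 = 9.0428 N/mm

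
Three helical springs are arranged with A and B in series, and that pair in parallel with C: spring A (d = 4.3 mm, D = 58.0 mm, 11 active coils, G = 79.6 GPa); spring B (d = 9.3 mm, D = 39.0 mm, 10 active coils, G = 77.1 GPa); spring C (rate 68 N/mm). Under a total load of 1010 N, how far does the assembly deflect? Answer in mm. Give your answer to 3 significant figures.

14.5 mm

k_A = Gd⁴/(8D³N_a) = (79.6×10³)(4.3⁴)/(8·58.0³·11) = 1.585 N/mm
k_B = Gd⁴/(8D³N_a) = (77.1×10³)(9.3⁴)/(8·39.0³·10) = 121.54 N/mm
Springs A,B series: k_AB = 1/(1/1.585+1/121.54) = 1.5646 N/mm; parallel with C: k_eq = 1.5646+68 = 69.565 N/mm
δ = F/k_eq = 1010/69.565 = 14.519 mm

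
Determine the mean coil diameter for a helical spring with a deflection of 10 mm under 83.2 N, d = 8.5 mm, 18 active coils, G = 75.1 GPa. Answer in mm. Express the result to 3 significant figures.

Required rate k = F/δ = 83.2/10 = 8.32 N/mm
D = (Gd⁴/(8N_a·k))^(1/3) = (75.1×10³·8.5⁴/(8·18·8.32))^(1/3)
  = (327212)^(1/3) = 68.9091 mm

68.9 mm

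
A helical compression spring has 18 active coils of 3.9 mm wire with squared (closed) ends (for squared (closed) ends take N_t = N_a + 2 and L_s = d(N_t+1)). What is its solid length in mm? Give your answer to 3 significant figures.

squared (closed) ends: N_t = N_a + 2 = 18 + 2 = 20
L_s = d·(N_t+1) = 3.9 × 21 = 81.9 mm

81.9 mm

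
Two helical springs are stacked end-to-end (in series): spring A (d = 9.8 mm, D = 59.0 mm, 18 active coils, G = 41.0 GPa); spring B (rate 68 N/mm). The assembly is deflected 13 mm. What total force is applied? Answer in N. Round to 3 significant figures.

k_A = Gd⁴/(8D³N_a) = (41.0×10³)(9.8⁴)/(8·59.0³·18) = 12.787 N/mm
Series: 1/k_eq = 1/12.787 + 1/68 = 0.09291; k_eq = 10.763 N/mm
F = k_eq·δ = 10.763·13 = 139.92 N

140 N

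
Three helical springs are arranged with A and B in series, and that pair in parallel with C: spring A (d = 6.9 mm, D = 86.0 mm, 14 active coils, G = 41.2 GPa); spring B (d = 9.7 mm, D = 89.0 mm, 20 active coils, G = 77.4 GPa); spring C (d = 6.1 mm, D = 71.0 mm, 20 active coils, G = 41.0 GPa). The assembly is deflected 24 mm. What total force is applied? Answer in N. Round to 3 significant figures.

k_A = Gd⁴/(8D³N_a) = (41.2×10³)(6.9⁴)/(8·86.0³·14) = 1.3109 N/mm
k_B = Gd⁴/(8D³N_a) = (77.4×10³)(9.7⁴)/(8·89.0³·20) = 6.0749 N/mm
k_C = Gd⁴/(8D³N_a) = (41.0×10³)(6.1⁴)/(8·71.0³·20) = 0.99131 N/mm
Springs A,B series: k_AB = 1/(1/1.3109+1/6.0749) = 1.0783 N/mm; parallel with C: k_eq = 1.0783+0.99131 = 2.0696 N/mm
F = k_eq·δ = 2.0696·24 = 49.669 N

49.7 N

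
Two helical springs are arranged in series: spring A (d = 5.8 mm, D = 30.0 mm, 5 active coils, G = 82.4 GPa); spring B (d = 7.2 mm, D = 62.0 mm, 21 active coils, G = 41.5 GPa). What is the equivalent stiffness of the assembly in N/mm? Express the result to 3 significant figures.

2.70 N/mm

k_A = Gd⁴/(8D³N_a) = (82.4×10³)(5.8⁴)/(8·30.0³·5) = 86.341 N/mm
k_B = Gd⁴/(8D³N_a) = (41.5×10³)(7.2⁴)/(8·62.0³·21) = 2.7854 N/mm
Series: 1/k_eq = 1/86.341 + 1/2.7854 = 0.37059; k_eq = 2.6984 N/mm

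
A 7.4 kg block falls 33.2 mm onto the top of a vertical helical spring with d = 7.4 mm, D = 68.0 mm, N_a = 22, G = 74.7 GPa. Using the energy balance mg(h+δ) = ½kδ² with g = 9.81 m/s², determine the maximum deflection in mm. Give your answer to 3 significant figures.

56.8 mm

k = Gd⁴/(8D³N_a) = (74.7×10³)(7.4⁴)/(8·68.0³·22) = 4.0477 N/mm
W = mg = 7.4 × 9.81 = 72.594 N
½kδ² − Wδ − Wh = 0 → δ = (W + √(W² + 2kWh))/k
δ = (72.594 + √(5269.9 + 19510.9))/4.0477 = (72.594 + 157.42)/4.0477 = 56.826 mm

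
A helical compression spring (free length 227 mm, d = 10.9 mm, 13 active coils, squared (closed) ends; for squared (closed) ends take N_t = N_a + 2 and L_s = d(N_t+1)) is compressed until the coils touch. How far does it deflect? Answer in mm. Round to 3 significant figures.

N_t = 15; L_s = 10.9·16 = 174.4 mm
δ_solid = L₀ − L_s = 227 − 174.4 = 52.6 mm

52.6 mm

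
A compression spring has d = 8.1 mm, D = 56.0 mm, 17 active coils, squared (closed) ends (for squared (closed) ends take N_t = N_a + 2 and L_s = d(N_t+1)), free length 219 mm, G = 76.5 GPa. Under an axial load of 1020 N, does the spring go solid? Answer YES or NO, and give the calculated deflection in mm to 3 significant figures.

k = Gd⁴/(8D³N_a) = (76.5×10³)(8.1⁴)/(8·56.0³·17) = 13.788 N/mm
N_t = 19; L_s = 8.1·20 = 162 mm; δ_solid = L₀ − L_s = 219 − 162 = 57 mm
δ = F/k = 1020/13.788 = 73.978 mm
δ ≥ δ_solid → spring goes solid

YES, δ = 74.0 mm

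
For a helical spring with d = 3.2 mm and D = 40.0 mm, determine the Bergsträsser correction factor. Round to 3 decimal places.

1.106

C = D/d = 40.0/3.2 = 12.5000
K_B = (4C+2)/(4C−3) = 52.000/47.000 = 1.1064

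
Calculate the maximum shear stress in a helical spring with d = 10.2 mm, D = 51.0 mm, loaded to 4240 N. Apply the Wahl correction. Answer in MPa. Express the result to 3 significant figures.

680 MPa

Spring index C = D/d = 51.0/10.2 = 5.0000
K_W = (4C−1)/(4C−4) + 0.615/C = 19.000/16.000 + 0.1230 = 1.3105
τ₀ = 8FD/(πd³) = 8·4240·51.0/(π·10.2³) = 1.72992e+06/3333.9 = 518.89 MPa
τ_max = K·τ₀ = 1.3105 × 518.89 = 680.01 MPa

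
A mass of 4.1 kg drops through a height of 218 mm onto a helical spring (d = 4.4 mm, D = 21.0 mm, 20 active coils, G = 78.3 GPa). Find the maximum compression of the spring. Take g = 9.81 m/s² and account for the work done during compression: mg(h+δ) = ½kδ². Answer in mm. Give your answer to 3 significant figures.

k = Gd⁴/(8D³N_a) = (78.3×10³)(4.4⁴)/(8·21.0³·20) = 19.806 N/mm
W = mg = 4.1 × 9.81 = 40.221 N
½kδ² − Wδ − Wh = 0 → δ = (W + √(W² + 2kWh))/k
δ = (40.221 + √(1617.7 + 347323))/19.806 = (40.221 + 590.71)/19.806 = 31.856 mm

31.9 mm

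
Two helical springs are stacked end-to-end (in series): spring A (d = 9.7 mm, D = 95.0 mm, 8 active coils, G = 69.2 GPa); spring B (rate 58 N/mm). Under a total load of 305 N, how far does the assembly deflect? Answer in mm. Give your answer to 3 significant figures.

k_A = Gd⁴/(8D³N_a) = (69.2×10³)(9.7⁴)/(8·95.0³·8) = 11.165 N/mm
Series: 1/k_eq = 1/11.165 + 1/58 = 0.10681; k_eq = 9.3624 N/mm
δ = F/k_eq = 305/9.3624 = 32.577 mm

32.6 mm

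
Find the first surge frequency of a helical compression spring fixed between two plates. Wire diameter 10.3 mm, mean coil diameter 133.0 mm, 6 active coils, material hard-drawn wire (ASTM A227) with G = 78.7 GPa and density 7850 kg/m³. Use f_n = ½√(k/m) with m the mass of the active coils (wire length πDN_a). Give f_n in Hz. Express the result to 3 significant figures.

34.6 Hz

k = Gd⁴/(8D³N_a) = (78.7×10³)(10.3⁴)/(8·133.0³·6) = 7.8438 N/mm = 7843.8 N/m
Wire length L = πDN_a = π·133.0·6 = 2507 mm
m = ρ·(πd²/4)·L = 7850 × 83.323×10⁻⁶ m² × 2.507 m = 1.6398 kg
f_n = ½√(k/m) = 0.5·√(7843.8/1.6398) = 0.5·√(4783.4) = 34.581 Hz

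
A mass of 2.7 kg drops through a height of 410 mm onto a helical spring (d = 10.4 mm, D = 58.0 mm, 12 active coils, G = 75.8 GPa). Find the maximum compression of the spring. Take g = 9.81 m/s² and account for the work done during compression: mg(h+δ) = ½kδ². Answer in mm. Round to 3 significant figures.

22.0 mm

k = Gd⁴/(8D³N_a) = (75.8×10³)(10.4⁴)/(8·58.0³·12) = 47.342 N/mm
W = mg = 2.7 × 9.81 = 26.487 N
½kδ² − Wδ − Wh = 0 → δ = (W + √(W² + 2kWh))/k
δ = (26.487 + √(701.56 + 1.02824e+06))/47.342 = (26.487 + 1014.4)/47.342 = 21.986 mm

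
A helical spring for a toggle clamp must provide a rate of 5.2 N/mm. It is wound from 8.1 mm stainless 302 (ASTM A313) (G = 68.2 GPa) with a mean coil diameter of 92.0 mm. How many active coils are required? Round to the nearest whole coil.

9

N_a = Gd⁴/(8D³k) = (68.2×10³ × 8.1⁴)/(8 × 92.0³ × 5.2)
    = 2.93579e+08 / 3.23934e+07 = 9.063 → 9 coils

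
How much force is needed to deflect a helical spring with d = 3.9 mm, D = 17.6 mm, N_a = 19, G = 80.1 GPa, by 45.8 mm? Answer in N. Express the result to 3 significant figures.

1020 N

k = Gd⁴/(8D³N_a) = (80.1×10³)(3.9⁴)/(8·17.6³·19) = 22.362 N/mm
F = k·δ = 22.362 × 45.8 = 1024.2 N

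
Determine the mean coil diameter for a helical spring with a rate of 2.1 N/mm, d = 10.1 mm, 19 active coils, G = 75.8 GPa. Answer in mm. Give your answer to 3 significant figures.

D = (Gd⁴/(8N_a·k))^(1/3) = (75.8×10³·10.1⁴/(8·19·2.1))^(1/3)
  = (2.47111e+06)^(1/3) = 135.1960 mm

135 mm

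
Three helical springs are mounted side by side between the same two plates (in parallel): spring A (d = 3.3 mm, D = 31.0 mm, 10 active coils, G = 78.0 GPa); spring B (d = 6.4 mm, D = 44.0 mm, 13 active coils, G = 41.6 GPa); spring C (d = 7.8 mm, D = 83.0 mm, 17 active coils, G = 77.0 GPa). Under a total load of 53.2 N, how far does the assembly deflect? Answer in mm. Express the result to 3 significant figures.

k_A = Gd⁴/(8D³N_a) = (78.0×10³)(3.3⁴)/(8·31.0³·10) = 3.8813 N/mm
k_B = Gd⁴/(8D³N_a) = (41.6×10³)(6.4⁴)/(8·44.0³·13) = 7.8781 N/mm
k_C = Gd⁴/(8D³N_a) = (77.0×10³)(7.8⁴)/(8·83.0³·17) = 3.6652 N/mm
Parallel: k_eq = 3.8813 + 7.8781 + 3.6652 = 15.425 N/mm
δ = F/k_eq = 53.2/15.425 = 3.449 mm

3.45 mm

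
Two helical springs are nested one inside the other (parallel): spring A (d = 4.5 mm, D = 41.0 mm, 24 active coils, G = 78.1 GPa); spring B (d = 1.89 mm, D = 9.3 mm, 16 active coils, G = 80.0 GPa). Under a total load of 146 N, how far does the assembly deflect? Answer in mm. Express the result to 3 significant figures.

11.8 mm

k_A = Gd⁴/(8D³N_a) = (78.1×10³)(4.5⁴)/(8·41.0³·24) = 2.4202 N/mm
k_B = Gd⁴/(8D³N_a) = (80.0×10³)(1.89⁴)/(8·9.3³·16) = 9.9147 N/mm
Parallel: k_eq = 2.4202 + 9.9147 = 12.335 N/mm
δ = F/k_eq = 146/12.335 = 11.836 mm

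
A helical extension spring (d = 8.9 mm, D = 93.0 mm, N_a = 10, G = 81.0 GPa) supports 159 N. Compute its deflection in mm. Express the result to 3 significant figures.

20.1 mm

k = Gd⁴/(8D³N_a) = (81.0×10³)(8.9⁴)/(8·93.0³·10) = 7.8978 N/mm
δ = F/k = 159 / 7.8978 = 20.132 mm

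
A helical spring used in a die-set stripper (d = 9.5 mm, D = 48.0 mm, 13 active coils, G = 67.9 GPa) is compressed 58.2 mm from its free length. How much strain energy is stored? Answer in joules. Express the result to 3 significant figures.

81.4 J

k = Gd⁴/(8D³N_a) = (67.9×10³)(9.5⁴)/(8·48.0³·13) = 48.085 N/mm
U = ½kδ² = 0.5 × 48.085 × 58.2² = 81437 N·mm = 81.437 J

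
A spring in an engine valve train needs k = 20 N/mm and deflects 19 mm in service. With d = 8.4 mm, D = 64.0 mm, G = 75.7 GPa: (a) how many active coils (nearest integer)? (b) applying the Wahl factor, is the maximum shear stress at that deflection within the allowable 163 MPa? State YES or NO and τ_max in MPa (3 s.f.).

N_a = Gd⁴/(8D³k) = (75.7×10³)(8.4⁴)/(8·64.0³·20) = 8.986 → N_a = 9
Actual rate k = Gd⁴/(8D³·9) = 19.968 N/mm
Working load F = kδ = 19.968·19 = 379.4 N
C = 64.0/8.4 = 7.6190; K_W = (4C−1)/(4C−4)+0.615/C = 1.1940
τ_max = K_W·8FD/(πd³) = 1.1940·104.32 = 124.56 MPa
τ_max ≤ 163 MPa → acceptable

(a) 9 coils; (b) YES, τ_max = 125 MPa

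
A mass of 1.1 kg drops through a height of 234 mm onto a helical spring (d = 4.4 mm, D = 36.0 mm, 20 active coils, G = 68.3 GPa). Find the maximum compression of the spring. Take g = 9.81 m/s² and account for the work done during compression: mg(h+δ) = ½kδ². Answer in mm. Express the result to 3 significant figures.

k = Gd⁴/(8D³N_a) = (68.3×10³)(4.4⁴)/(8·36.0³·20) = 3.4293 N/mm
W = mg = 1.1 × 9.81 = 10.791 N
½kδ² − Wδ − Wh = 0 → δ = (W + √(W² + 2kWh))/k
δ = (10.791 + √(116.45 + 17318.5))/3.4293 = (10.791 + 132.04)/3.4293 = 41.651 mm

41.7 mm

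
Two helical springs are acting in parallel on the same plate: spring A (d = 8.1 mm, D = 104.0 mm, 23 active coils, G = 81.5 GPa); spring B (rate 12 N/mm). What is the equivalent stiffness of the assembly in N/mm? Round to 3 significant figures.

13.7 N/mm

k_A = Gd⁴/(8D³N_a) = (81.5×10³)(8.1⁴)/(8·104.0³·23) = 1.695 N/mm
Parallel: k_eq = 1.695 + 12 = 13.695 N/mm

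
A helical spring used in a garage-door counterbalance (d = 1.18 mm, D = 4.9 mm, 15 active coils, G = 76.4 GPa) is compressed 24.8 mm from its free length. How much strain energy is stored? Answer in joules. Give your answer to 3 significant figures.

3.23 J

k = Gd⁴/(8D³N_a) = (76.4×10³)(1.18⁴)/(8·4.9³·15) = 10.492 N/mm
U = ½kδ² = 0.5 × 10.492 × 24.8² = 3226.5 N·mm = 3.2265 J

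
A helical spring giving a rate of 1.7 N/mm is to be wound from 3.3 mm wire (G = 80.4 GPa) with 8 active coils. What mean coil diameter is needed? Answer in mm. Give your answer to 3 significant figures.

44.4 mm

D = (Gd⁴/(8N_a·k))^(1/3) = (80.4×10³·3.3⁴/(8·8·1.7))^(1/3)
  = (87636.1)^(1/3) = 44.4182 mm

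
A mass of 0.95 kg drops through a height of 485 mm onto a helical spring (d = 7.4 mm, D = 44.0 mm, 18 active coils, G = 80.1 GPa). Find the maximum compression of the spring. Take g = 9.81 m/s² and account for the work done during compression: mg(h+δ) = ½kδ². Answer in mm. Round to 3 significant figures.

22.0 mm

k = Gd⁴/(8D³N_a) = (80.1×10³)(7.4⁴)/(8·44.0³·18) = 19.581 N/mm
W = mg = 0.95 × 9.81 = 9.3195 N
½kδ² − Wδ − Wh = 0 → δ = (W + √(W² + 2kWh))/k
δ = (9.3195 + √(86.853 + 177012))/19.581 = (9.3195 + 420.83)/19.581 = 21.968 mm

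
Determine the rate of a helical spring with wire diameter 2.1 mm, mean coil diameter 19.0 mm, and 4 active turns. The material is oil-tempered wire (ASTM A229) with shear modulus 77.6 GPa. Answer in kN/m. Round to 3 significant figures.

6.88 kN/m

k = Gd⁴/(8D³N_a) = (77.6×10³ × 2.1⁴) / (8 × 19.0³ × 4)
  = 1.50917e+06 / 219488 = 6.8759 N/mm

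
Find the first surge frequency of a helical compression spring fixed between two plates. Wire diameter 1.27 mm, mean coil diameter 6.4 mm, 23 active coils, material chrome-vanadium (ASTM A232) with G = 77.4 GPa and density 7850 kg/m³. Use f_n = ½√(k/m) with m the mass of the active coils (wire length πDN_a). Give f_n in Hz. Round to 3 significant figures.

k = Gd⁴/(8D³N_a) = (77.4×10³)(1.27⁴)/(8·6.4³·23) = 4.1744 N/mm = 4174.4 N/m
Wire length L = πDN_a = π·6.4·23 = 462.44 mm
m = ρ·(πd²/4)·L = 7850 × 1.2668×10⁻⁶ m² × 0.46244 m = 0.0045986 kg
f_n = ½√(k/m) = 0.5·√(4174.4/0.0045986) = 0.5·√(9.0777e+05) = 476.38 Hz

476 Hz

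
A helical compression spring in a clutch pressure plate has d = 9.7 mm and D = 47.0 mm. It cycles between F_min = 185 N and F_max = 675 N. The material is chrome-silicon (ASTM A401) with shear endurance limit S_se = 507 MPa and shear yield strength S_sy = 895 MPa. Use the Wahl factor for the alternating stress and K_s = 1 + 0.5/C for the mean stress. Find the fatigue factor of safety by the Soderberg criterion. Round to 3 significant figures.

6.52

C = D/d = 47.0/9.7 = 4.8454; K_W = (4C−1)/(4C−4)+0.615/C = 1.3220; K_s = 1+0.5/C = 1.1032
F_a = (F_max−F_min)/2 = 245 N; F_m = (F_max+F_min)/2 = 430 N
τ_a = K_W·8F_aD/(πd³) = 1.3220 × 32.128 = 42.473 MPa
τ_m = K_s·8F_mD/(πd³) = 1.1032 × 56.389 = 62.207 MPa
Soderberg: 1/n_f = τ_a/S_se + τ_m/S_sy = 42.473/507 + 62.207/895 = 0.08377 + 0.06951 = 0.15328
n_f = 1/0.15328 = 6.524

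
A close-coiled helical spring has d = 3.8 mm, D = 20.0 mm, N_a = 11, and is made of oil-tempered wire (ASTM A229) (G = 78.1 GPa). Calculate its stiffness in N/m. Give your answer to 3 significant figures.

23100 N/m

k = Gd⁴/(8D³N_a) = (78.1×10³ × 3.8⁴) / (8 × 20.0³ × 11)
  = 1.62849e+07 / 704000 = 23.132 N/mm = 23132 N/m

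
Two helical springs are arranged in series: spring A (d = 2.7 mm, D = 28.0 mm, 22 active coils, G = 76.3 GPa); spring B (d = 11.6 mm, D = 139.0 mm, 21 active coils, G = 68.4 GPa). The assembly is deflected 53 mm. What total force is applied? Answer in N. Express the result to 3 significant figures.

40.2 N

k_A = Gd⁴/(8D³N_a) = (76.3×10³)(2.7⁴)/(8·28.0³·22) = 1.0495 N/mm
k_B = Gd⁴/(8D³N_a) = (68.4×10³)(11.6⁴)/(8·139.0³·21) = 2.7449 N/mm
Series: 1/k_eq = 1/1.0495 + 1/2.7449 = 1.3171; k_eq = 0.75923 N/mm
F = k_eq·δ = 0.75923·53 = 40.239 N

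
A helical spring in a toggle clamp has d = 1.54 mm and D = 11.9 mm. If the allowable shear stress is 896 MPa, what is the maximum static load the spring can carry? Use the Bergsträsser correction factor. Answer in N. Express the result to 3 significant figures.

C = D/d = 11.9/1.54 = 7.7273
K_B = (4C+2)/(4C−3) = 32.909/27.909 = 1.1792
τ_max = K·8FD/(πd³) → F_max = τ_allow·πd³/(8DK)
F_max = 896·π·1.54³/(8·11.9·1.1792) = 10281/112.26 = 91.583 N

91.6 N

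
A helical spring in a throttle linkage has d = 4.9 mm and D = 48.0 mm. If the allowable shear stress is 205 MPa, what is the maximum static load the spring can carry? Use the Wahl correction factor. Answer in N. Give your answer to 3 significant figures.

172 N

C = D/d = 48.0/4.9 = 9.7959
K_W = (4C−1)/(4C−4) + 0.615/C = 38.184/35.184 + 0.0628 = 1.1480
τ_max = K·8FD/(πd³) → F_max = τ_allow·πd³/(8DK)
F_max = 205·π·4.9³/(8·48.0·1.1480) = 75769/440.85 = 171.87 N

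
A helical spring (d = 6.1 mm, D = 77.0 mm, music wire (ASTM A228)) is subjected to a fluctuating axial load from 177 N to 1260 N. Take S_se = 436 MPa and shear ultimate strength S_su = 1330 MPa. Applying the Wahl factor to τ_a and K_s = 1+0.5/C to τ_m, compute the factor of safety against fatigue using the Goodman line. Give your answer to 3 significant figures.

C = D/d = 77.0/6.1 = 12.6230; K_W = (4C−1)/(4C−4)+0.615/C = 1.1132; K_s = 1+0.5/C = 1.0396
F_a = (F_max−F_min)/2 = 541.5 N; F_m = (F_max+F_min)/2 = 718.5 N
τ_a = K_W·8F_aD/(πd³) = 1.1132 × 467.78 = 520.75 MPa
τ_m = K_s·8F_mD/(πd³) = 1.0396 × 620.68 = 645.27 MPa
Goodman: 1/n_f = τ_a/S_se + τ_m/S_su = 520.75/436 + 645.27/1330 = 1.19439 + 0.48516 = 1.6796
n_f = 1/1.6796 = 0.5954

0.595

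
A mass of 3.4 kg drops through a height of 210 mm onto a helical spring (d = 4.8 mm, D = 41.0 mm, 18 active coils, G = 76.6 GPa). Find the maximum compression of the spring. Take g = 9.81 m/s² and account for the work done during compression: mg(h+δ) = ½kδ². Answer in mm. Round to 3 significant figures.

67.2 mm

k = Gd⁴/(8D³N_a) = (76.6×10³)(4.8⁴)/(8·41.0³·18) = 4.0971 N/mm
W = mg = 3.4 × 9.81 = 33.354 N
½kδ² − Wδ − Wh = 0 → δ = (W + √(W² + 2kWh))/k
δ = (33.354 + √(1112.5 + 57395.4))/4.0971 = (33.354 + 241.88)/4.0971 = 67.178 mm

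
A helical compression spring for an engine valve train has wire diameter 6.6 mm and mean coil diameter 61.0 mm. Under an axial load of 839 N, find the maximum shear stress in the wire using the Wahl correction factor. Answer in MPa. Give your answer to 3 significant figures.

525 MPa

Spring index C = D/d = 61.0/6.6 = 9.2424
K_W = (4C−1)/(4C−4) + 0.615/C = 35.970/32.970 + 0.0665 = 1.1575
τ₀ = 8FD/(πd³) = 8·839·61.0/(π·6.6³) = 409432/903.2 = 453.32 MPa
τ_max = K·τ₀ = 1.1575 × 453.32 = 524.73 MPa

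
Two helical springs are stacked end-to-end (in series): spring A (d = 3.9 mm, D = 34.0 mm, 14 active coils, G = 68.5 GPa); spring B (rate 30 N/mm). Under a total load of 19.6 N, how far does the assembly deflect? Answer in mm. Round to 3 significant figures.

k_A = Gd⁴/(8D³N_a) = (68.5×10³)(3.9⁴)/(8·34.0³·14) = 3.5999 N/mm
Series: 1/k_eq = 1/3.5999 + 1/30 = 0.31112; k_eq = 3.2142 N/mm
δ = F/k_eq = 19.6/3.2142 = 6.0979 mm

6.10 mm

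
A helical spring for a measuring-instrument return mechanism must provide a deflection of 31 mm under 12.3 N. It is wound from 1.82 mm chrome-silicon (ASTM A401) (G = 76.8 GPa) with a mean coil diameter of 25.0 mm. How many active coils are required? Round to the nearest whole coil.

Required rate k = F/δ = 12.3/31 = 0.39677 N/mm
N_a = Gd⁴/(8D³k) = (76.8×10³ × 1.82⁴)/(8 × 25.0³ × 0.39677)
    = 842649 / 49596.8 = 16.99 → 17 coils

17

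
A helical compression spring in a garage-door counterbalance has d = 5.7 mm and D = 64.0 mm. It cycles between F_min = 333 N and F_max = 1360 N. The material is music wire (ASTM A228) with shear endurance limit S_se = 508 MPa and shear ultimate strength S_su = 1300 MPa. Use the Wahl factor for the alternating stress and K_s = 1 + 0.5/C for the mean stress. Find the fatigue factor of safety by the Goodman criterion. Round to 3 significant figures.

C = D/d = 64.0/5.7 = 11.2281; K_W = (4C−1)/(4C−4)+0.615/C = 1.1281; K_s = 1+0.5/C = 1.0445
F_a = (F_max−F_min)/2 = 513.5 N; F_m = (F_max+F_min)/2 = 846.5 N
τ_a = K_W·8F_aD/(πd³) = 1.1281 × 451.89 = 509.78 MPa
τ_m = K_s·8F_mD/(πd³) = 1.0445 × 744.94 = 778.12 MPa
Goodman: 1/n_f = τ_a/S_se + τ_m/S_su = 509.78/508 + 778.12/1300 = 1.00351 + 0.59855 = 1.6021
n_f = 1/1.6021 = 0.6242

0.624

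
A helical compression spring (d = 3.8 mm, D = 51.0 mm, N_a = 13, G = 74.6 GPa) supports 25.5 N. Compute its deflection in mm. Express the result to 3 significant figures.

22.6 mm

k = Gd⁴/(8D³N_a) = (74.6×10³)(3.8⁴)/(8·51.0³·13) = 1.1275 N/mm
δ = F/k = 25.5 / 1.1275 = 22.616 mm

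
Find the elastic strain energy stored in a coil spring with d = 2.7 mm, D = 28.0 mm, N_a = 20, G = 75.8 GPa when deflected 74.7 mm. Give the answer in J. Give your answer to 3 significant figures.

3.20 J

k = Gd⁴/(8D³N_a) = (75.8×10³)(2.7⁴)/(8·28.0³·20) = 1.1469 N/mm
U = ½kδ² = 0.5 × 1.1469 × 74.7² = 3199.9 N·mm = 3.1999 J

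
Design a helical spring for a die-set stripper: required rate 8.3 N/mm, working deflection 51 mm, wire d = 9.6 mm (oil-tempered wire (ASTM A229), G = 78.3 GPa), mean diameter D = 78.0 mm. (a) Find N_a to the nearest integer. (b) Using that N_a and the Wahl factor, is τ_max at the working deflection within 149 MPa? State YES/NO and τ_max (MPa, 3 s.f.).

(a) 21 coils; (b) YES, τ_max = 113 MPa

N_a = Gd⁴/(8D³k) = (78.3×10³)(9.6⁴)/(8·78.0³·8.3) = 21.11 → N_a = 21
Actual rate k = Gd⁴/(8D³·21) = 8.3417 N/mm
Working load F = kδ = 8.3417·51 = 425.43 N
C = 78.0/9.6 = 8.1250; K_W = (4C−1)/(4C−4)+0.615/C = 1.1810
τ_max = K_W·8FD/(πd³) = 1.1810·95.509 = 112.79 MPa
τ_max ≤ 149 MPa → acceptable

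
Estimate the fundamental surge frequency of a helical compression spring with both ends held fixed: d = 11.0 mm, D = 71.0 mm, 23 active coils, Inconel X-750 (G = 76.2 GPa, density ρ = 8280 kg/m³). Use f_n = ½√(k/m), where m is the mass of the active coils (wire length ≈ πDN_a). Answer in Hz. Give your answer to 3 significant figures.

k = Gd⁴/(8D³N_a) = (76.2×10³)(11.0⁴)/(8·71.0³·23) = 16.941 N/mm = 16941 N/m
Wire length L = πDN_a = π·71.0·23 = 5130.2 mm
m = ρ·(πd²/4)·L = 8280 × 95.033×10⁻⁶ m² × 5.1302 m = 4.0368 kg
f_n = ½√(k/m) = 0.5·√(16941/4.0368) = 0.5·√(4196.5) = 32.39 Hz

32.4 Hz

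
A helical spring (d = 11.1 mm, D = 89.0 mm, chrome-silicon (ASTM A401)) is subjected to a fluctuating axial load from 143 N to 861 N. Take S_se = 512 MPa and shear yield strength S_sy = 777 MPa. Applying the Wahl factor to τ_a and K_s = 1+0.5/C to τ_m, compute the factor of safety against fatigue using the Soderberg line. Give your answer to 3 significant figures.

C = D/d = 89.0/11.1 = 8.0180; K_W = (4C−1)/(4C−4)+0.615/C = 1.1836; K_s = 1+0.5/C = 1.0624
F_a = (F_max−F_min)/2 = 359 N; F_m = (F_max+F_min)/2 = 502 N
τ_a = K_W·8F_aD/(πd³) = 1.1836 × 59.492 = 70.412 MPa
τ_m = K_s·8F_mD/(πd³) = 1.0624 × 83.189 = 88.376 MPa
Soderberg: 1/n_f = τ_a/S_se + τ_m/S_sy = 70.412/512 + 88.376/777 = 0.13752 + 0.11374 = 0.25126
n_f = 1/0.25126 = 3.98

3.98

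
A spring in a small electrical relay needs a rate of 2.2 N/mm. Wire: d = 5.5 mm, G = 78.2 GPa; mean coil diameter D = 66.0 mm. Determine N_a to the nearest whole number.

N_a = Gd⁴/(8D³k) = (78.2×10³ × 5.5⁴)/(8 × 66.0³ × 2.2)
    = 7.15579e+07 / 5.05993e+06 = 14.14 → 14 coils

14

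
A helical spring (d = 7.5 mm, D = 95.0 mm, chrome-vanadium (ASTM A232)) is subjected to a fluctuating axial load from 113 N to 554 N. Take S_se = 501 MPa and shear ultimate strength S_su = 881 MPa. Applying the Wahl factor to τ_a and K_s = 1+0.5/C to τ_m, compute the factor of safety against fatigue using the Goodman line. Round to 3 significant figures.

C = D/d = 95.0/7.5 = 12.6667; K_W = (4C−1)/(4C−4)+0.615/C = 1.1128; K_s = 1+0.5/C = 1.0395
F_a = (F_max−F_min)/2 = 220.5 N; F_m = (F_max+F_min)/2 = 333.5 N
τ_a = K_W·8F_aD/(πd³) = 1.1128 × 126.44 = 140.71 MPa
τ_m = K_s·8F_mD/(πd³) = 1.0395 × 191.24 = 198.79 MPa
Goodman: 1/n_f = τ_a/S_se + τ_m/S_su = 140.71/501 + 198.79/881 = 0.28086 + 0.22564 = 0.50649
n_f = 1/0.50649 = 1.974

1.97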